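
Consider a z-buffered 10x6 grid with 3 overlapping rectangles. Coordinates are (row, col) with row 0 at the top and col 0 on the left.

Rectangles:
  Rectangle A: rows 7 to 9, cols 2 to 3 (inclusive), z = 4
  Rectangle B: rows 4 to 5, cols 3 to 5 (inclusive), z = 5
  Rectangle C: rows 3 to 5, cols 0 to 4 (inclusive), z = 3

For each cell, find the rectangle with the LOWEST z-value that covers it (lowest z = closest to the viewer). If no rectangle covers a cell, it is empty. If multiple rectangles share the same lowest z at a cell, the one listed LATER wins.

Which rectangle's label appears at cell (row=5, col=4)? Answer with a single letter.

Check cell (5,4):
  A: rows 7-9 cols 2-3 -> outside (row miss)
  B: rows 4-5 cols 3-5 z=5 -> covers; best now B (z=5)
  C: rows 3-5 cols 0-4 z=3 -> covers; best now C (z=3)
Winner: C at z=3

Answer: C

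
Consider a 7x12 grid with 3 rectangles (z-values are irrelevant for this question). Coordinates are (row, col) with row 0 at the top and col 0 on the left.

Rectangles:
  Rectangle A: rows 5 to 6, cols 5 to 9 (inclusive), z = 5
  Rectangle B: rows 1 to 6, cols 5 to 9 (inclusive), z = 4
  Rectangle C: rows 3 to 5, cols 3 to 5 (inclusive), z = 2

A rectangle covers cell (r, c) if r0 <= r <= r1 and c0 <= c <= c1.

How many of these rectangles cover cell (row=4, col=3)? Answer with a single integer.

Answer: 1

Derivation:
Check cell (4,3):
  A: rows 5-6 cols 5-9 -> outside (row miss)
  B: rows 1-6 cols 5-9 -> outside (col miss)
  C: rows 3-5 cols 3-5 -> covers
Count covering = 1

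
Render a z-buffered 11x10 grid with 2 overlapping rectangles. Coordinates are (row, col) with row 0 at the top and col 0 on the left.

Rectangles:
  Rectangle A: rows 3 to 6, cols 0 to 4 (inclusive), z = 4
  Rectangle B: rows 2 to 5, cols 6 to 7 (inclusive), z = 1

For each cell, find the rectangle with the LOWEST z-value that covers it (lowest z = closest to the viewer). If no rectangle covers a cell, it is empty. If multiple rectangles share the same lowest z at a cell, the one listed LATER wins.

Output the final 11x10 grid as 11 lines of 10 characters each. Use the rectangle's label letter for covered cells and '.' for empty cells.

..........
..........
......BB..
AAAAA.BB..
AAAAA.BB..
AAAAA.BB..
AAAAA.....
..........
..........
..........
..........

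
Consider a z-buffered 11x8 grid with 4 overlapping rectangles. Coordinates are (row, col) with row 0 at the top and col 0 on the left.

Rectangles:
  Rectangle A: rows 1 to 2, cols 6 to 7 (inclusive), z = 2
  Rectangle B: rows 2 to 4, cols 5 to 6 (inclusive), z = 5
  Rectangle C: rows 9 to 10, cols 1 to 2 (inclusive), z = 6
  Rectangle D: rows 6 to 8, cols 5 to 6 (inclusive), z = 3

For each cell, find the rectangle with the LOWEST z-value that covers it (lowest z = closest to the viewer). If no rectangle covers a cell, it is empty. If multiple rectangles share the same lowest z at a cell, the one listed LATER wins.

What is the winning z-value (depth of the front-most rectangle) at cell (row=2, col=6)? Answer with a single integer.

Answer: 2

Derivation:
Check cell (2,6):
  A: rows 1-2 cols 6-7 z=2 -> covers; best now A (z=2)
  B: rows 2-4 cols 5-6 z=5 -> covers; best now A (z=2)
  C: rows 9-10 cols 1-2 -> outside (row miss)
  D: rows 6-8 cols 5-6 -> outside (row miss)
Winner: A at z=2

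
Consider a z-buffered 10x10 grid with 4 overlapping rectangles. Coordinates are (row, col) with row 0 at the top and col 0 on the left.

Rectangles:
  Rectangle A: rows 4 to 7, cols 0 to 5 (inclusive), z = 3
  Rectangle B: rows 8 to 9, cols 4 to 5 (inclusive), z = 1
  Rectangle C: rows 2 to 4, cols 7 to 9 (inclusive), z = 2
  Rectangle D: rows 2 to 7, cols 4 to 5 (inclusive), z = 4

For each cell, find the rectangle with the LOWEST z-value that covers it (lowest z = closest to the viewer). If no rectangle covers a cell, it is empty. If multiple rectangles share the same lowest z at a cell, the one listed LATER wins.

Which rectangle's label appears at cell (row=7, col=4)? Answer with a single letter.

Answer: A

Derivation:
Check cell (7,4):
  A: rows 4-7 cols 0-5 z=3 -> covers; best now A (z=3)
  B: rows 8-9 cols 4-5 -> outside (row miss)
  C: rows 2-4 cols 7-9 -> outside (row miss)
  D: rows 2-7 cols 4-5 z=4 -> covers; best now A (z=3)
Winner: A at z=3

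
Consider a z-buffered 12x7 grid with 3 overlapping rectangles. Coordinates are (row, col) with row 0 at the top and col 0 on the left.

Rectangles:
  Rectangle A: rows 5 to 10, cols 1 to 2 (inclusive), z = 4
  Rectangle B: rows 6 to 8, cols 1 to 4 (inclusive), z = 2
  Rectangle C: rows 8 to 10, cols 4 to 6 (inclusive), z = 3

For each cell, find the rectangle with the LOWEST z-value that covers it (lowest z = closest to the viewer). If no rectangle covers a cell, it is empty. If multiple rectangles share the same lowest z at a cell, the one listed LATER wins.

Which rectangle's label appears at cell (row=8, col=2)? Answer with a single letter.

Check cell (8,2):
  A: rows 5-10 cols 1-2 z=4 -> covers; best now A (z=4)
  B: rows 6-8 cols 1-4 z=2 -> covers; best now B (z=2)
  C: rows 8-10 cols 4-6 -> outside (col miss)
Winner: B at z=2

Answer: B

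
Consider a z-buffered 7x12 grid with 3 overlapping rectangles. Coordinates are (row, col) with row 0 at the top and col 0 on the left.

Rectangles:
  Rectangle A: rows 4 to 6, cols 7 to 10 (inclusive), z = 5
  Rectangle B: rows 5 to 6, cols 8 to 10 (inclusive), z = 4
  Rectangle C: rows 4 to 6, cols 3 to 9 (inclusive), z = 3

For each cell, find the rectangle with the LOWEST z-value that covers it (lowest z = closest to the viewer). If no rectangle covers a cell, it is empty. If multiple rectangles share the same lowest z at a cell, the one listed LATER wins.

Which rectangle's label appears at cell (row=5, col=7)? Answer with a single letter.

Answer: C

Derivation:
Check cell (5,7):
  A: rows 4-6 cols 7-10 z=5 -> covers; best now A (z=5)
  B: rows 5-6 cols 8-10 -> outside (col miss)
  C: rows 4-6 cols 3-9 z=3 -> covers; best now C (z=3)
Winner: C at z=3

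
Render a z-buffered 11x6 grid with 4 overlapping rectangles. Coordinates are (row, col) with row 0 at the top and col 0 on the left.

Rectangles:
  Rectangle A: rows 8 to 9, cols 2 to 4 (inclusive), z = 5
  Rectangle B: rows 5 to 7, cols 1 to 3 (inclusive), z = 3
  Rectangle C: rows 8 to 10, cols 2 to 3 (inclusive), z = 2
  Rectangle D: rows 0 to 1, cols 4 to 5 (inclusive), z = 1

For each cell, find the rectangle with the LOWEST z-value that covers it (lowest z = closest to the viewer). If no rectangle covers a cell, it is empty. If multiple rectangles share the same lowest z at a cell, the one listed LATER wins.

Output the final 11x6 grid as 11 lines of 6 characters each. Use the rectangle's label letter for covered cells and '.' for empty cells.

....DD
....DD
......
......
......
.BBB..
.BBB..
.BBB..
..CCA.
..CCA.
..CC..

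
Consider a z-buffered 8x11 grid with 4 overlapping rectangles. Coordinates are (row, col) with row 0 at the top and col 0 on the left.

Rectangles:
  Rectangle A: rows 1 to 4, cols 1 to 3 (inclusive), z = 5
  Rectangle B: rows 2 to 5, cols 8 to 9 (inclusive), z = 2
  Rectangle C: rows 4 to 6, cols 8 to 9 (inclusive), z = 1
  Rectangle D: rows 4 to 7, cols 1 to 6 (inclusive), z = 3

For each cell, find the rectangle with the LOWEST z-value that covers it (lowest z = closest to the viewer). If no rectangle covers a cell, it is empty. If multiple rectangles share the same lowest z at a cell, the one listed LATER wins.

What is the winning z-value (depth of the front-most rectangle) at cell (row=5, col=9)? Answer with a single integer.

Answer: 1

Derivation:
Check cell (5,9):
  A: rows 1-4 cols 1-3 -> outside (row miss)
  B: rows 2-5 cols 8-9 z=2 -> covers; best now B (z=2)
  C: rows 4-6 cols 8-9 z=1 -> covers; best now C (z=1)
  D: rows 4-7 cols 1-6 -> outside (col miss)
Winner: C at z=1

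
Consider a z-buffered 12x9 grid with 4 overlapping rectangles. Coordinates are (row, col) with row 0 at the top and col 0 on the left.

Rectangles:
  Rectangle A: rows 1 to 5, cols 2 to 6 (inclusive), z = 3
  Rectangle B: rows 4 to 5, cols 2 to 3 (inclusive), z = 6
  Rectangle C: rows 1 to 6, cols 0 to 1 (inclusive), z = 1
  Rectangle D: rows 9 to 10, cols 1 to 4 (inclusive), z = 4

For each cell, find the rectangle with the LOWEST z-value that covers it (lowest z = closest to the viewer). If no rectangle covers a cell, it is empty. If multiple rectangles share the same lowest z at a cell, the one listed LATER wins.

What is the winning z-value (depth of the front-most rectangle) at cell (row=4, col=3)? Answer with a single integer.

Check cell (4,3):
  A: rows 1-5 cols 2-6 z=3 -> covers; best now A (z=3)
  B: rows 4-5 cols 2-3 z=6 -> covers; best now A (z=3)
  C: rows 1-6 cols 0-1 -> outside (col miss)
  D: rows 9-10 cols 1-4 -> outside (row miss)
Winner: A at z=3

Answer: 3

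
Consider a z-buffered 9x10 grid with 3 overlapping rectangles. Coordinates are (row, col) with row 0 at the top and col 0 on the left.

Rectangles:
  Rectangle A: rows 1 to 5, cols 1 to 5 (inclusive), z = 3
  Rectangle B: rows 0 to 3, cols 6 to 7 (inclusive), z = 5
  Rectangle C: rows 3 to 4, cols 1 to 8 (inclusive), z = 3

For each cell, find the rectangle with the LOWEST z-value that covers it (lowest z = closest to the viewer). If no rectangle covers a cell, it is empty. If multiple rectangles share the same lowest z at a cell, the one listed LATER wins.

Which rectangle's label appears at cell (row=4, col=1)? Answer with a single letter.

Check cell (4,1):
  A: rows 1-5 cols 1-5 z=3 -> covers; best now A (z=3)
  B: rows 0-3 cols 6-7 -> outside (row miss)
  C: rows 3-4 cols 1-8 z=3 -> covers; best now C (z=3)
Winner: C at z=3

Answer: C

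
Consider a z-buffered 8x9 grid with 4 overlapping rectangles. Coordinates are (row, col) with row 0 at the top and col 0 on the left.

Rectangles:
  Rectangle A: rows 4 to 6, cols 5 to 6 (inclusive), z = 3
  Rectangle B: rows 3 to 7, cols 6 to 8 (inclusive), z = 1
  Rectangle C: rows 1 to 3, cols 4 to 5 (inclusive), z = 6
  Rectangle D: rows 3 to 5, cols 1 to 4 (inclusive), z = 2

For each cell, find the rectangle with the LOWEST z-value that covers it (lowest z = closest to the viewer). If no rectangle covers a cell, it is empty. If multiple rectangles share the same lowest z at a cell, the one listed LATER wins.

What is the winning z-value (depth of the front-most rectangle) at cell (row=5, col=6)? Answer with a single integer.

Check cell (5,6):
  A: rows 4-6 cols 5-6 z=3 -> covers; best now A (z=3)
  B: rows 3-7 cols 6-8 z=1 -> covers; best now B (z=1)
  C: rows 1-3 cols 4-5 -> outside (row miss)
  D: rows 3-5 cols 1-4 -> outside (col miss)
Winner: B at z=1

Answer: 1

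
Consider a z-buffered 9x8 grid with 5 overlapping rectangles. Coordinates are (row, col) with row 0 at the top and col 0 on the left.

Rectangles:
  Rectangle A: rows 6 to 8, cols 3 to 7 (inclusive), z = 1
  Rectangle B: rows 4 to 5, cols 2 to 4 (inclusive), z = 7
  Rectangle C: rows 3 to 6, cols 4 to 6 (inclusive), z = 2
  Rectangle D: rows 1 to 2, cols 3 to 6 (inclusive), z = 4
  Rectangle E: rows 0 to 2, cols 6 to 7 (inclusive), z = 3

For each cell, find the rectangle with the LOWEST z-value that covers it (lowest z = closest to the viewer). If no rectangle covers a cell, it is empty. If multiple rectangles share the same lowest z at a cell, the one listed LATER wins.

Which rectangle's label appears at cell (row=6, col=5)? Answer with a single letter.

Answer: A

Derivation:
Check cell (6,5):
  A: rows 6-8 cols 3-7 z=1 -> covers; best now A (z=1)
  B: rows 4-5 cols 2-4 -> outside (row miss)
  C: rows 3-6 cols 4-6 z=2 -> covers; best now A (z=1)
  D: rows 1-2 cols 3-6 -> outside (row miss)
  E: rows 0-2 cols 6-7 -> outside (row miss)
Winner: A at z=1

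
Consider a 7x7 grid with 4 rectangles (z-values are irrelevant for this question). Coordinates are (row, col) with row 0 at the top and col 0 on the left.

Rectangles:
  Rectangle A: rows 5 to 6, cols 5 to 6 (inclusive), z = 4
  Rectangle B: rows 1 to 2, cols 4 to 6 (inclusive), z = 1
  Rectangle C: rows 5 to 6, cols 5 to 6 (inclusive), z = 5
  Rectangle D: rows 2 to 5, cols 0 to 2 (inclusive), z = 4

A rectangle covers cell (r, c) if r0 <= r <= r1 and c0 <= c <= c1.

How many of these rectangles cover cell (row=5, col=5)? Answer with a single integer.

Answer: 2

Derivation:
Check cell (5,5):
  A: rows 5-6 cols 5-6 -> covers
  B: rows 1-2 cols 4-6 -> outside (row miss)
  C: rows 5-6 cols 5-6 -> covers
  D: rows 2-5 cols 0-2 -> outside (col miss)
Count covering = 2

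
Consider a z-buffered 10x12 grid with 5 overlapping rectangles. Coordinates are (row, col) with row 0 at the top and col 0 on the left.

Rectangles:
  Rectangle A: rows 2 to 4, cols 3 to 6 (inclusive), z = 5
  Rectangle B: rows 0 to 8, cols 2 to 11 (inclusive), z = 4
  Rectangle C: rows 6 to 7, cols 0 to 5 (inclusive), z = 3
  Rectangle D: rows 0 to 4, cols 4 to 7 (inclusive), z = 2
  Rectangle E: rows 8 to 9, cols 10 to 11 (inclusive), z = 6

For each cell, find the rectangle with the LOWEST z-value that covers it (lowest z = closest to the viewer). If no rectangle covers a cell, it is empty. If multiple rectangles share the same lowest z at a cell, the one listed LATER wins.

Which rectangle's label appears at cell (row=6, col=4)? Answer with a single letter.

Check cell (6,4):
  A: rows 2-4 cols 3-6 -> outside (row miss)
  B: rows 0-8 cols 2-11 z=4 -> covers; best now B (z=4)
  C: rows 6-7 cols 0-5 z=3 -> covers; best now C (z=3)
  D: rows 0-4 cols 4-7 -> outside (row miss)
  E: rows 8-9 cols 10-11 -> outside (row miss)
Winner: C at z=3

Answer: C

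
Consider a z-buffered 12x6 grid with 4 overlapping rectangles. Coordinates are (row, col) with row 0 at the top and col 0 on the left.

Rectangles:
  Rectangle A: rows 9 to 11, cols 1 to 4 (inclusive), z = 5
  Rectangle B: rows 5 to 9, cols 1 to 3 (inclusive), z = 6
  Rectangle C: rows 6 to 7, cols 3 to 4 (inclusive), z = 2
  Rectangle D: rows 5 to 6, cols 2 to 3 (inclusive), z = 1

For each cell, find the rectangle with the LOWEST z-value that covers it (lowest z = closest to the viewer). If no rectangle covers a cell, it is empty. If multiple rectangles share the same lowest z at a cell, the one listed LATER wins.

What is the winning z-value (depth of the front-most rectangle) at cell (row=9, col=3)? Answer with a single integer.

Check cell (9,3):
  A: rows 9-11 cols 1-4 z=5 -> covers; best now A (z=5)
  B: rows 5-9 cols 1-3 z=6 -> covers; best now A (z=5)
  C: rows 6-7 cols 3-4 -> outside (row miss)
  D: rows 5-6 cols 2-3 -> outside (row miss)
Winner: A at z=5

Answer: 5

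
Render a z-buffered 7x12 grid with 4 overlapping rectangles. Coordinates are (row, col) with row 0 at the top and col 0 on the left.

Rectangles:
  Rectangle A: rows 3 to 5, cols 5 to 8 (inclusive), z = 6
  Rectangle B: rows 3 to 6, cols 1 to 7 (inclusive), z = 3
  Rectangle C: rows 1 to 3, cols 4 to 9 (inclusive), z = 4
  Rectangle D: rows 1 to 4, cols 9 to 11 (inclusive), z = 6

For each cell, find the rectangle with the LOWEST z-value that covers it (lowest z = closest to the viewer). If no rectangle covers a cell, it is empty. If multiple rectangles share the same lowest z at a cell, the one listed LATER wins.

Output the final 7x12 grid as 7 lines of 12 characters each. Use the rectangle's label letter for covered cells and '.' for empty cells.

............
....CCCCCCDD
....CCCCCCDD
.BBBBBBBCCDD
.BBBBBBBADDD
.BBBBBBBA...
.BBBBBBB....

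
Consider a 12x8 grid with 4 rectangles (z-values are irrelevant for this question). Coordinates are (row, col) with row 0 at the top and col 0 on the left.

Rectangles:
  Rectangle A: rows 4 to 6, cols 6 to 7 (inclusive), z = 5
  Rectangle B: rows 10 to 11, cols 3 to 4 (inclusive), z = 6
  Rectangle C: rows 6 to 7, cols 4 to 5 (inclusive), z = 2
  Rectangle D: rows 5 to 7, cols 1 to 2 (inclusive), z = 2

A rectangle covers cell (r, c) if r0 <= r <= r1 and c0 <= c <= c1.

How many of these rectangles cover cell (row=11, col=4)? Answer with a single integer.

Check cell (11,4):
  A: rows 4-6 cols 6-7 -> outside (row miss)
  B: rows 10-11 cols 3-4 -> covers
  C: rows 6-7 cols 4-5 -> outside (row miss)
  D: rows 5-7 cols 1-2 -> outside (row miss)
Count covering = 1

Answer: 1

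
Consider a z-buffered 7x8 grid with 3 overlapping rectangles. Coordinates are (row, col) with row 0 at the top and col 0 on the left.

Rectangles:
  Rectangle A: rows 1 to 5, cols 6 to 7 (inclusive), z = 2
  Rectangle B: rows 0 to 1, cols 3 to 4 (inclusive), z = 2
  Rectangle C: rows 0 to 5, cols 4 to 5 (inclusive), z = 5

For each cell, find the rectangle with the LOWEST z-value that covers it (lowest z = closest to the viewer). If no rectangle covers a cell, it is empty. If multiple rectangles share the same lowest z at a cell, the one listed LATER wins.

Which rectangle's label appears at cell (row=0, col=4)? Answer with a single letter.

Check cell (0,4):
  A: rows 1-5 cols 6-7 -> outside (row miss)
  B: rows 0-1 cols 3-4 z=2 -> covers; best now B (z=2)
  C: rows 0-5 cols 4-5 z=5 -> covers; best now B (z=2)
Winner: B at z=2

Answer: B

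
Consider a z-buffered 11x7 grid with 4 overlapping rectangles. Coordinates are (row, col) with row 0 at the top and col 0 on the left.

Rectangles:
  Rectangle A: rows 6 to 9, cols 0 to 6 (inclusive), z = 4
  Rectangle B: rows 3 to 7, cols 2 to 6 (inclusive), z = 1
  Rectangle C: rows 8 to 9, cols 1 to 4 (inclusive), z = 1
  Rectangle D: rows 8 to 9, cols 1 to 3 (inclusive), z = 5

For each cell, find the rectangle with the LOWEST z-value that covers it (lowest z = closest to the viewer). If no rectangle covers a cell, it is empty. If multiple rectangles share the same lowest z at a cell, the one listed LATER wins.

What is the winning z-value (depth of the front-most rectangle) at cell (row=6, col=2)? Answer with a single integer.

Answer: 1

Derivation:
Check cell (6,2):
  A: rows 6-9 cols 0-6 z=4 -> covers; best now A (z=4)
  B: rows 3-7 cols 2-6 z=1 -> covers; best now B (z=1)
  C: rows 8-9 cols 1-4 -> outside (row miss)
  D: rows 8-9 cols 1-3 -> outside (row miss)
Winner: B at z=1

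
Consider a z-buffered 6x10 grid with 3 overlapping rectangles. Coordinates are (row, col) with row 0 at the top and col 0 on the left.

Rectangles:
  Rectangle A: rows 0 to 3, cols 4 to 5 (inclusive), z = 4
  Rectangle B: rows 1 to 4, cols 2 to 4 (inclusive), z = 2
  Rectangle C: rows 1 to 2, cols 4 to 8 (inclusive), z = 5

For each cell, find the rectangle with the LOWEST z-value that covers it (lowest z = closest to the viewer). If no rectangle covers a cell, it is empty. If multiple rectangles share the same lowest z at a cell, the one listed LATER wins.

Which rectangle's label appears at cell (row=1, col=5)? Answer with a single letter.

Check cell (1,5):
  A: rows 0-3 cols 4-5 z=4 -> covers; best now A (z=4)
  B: rows 1-4 cols 2-4 -> outside (col miss)
  C: rows 1-2 cols 4-8 z=5 -> covers; best now A (z=4)
Winner: A at z=4

Answer: A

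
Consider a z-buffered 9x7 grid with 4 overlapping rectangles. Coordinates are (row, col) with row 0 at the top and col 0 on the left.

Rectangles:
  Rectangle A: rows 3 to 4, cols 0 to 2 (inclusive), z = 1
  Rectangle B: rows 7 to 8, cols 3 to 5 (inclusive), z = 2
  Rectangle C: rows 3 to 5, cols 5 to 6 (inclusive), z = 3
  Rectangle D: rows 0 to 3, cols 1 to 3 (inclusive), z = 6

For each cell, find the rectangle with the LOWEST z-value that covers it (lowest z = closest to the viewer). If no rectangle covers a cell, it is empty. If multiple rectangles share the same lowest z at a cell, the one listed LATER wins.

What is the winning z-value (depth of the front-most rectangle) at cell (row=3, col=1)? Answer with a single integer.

Answer: 1

Derivation:
Check cell (3,1):
  A: rows 3-4 cols 0-2 z=1 -> covers; best now A (z=1)
  B: rows 7-8 cols 3-5 -> outside (row miss)
  C: rows 3-5 cols 5-6 -> outside (col miss)
  D: rows 0-3 cols 1-3 z=6 -> covers; best now A (z=1)
Winner: A at z=1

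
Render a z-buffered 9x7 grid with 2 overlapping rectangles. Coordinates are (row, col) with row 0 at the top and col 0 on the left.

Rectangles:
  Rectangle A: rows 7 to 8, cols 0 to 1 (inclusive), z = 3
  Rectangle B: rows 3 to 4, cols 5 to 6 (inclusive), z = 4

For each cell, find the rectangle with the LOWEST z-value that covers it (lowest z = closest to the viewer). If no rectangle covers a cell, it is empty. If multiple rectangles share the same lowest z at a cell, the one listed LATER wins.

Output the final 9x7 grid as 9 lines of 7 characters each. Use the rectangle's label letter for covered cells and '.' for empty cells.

.......
.......
.......
.....BB
.....BB
.......
.......
AA.....
AA.....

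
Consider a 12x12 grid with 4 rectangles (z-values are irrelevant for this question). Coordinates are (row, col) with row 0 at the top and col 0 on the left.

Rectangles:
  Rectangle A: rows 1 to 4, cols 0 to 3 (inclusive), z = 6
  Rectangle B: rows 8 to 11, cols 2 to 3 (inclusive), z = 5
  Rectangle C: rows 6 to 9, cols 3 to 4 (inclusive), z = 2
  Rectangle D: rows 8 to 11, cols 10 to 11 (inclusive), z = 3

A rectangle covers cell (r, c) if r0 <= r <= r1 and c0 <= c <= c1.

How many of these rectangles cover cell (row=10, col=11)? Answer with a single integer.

Answer: 1

Derivation:
Check cell (10,11):
  A: rows 1-4 cols 0-3 -> outside (row miss)
  B: rows 8-11 cols 2-3 -> outside (col miss)
  C: rows 6-9 cols 3-4 -> outside (row miss)
  D: rows 8-11 cols 10-11 -> covers
Count covering = 1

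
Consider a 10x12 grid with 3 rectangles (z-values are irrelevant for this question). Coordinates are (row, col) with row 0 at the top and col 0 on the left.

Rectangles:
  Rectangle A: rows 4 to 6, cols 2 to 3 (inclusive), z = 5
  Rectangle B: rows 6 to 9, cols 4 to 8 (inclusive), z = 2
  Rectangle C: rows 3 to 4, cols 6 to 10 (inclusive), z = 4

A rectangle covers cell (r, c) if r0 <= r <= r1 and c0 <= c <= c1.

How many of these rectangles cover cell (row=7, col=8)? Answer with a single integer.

Check cell (7,8):
  A: rows 4-6 cols 2-3 -> outside (row miss)
  B: rows 6-9 cols 4-8 -> covers
  C: rows 3-4 cols 6-10 -> outside (row miss)
Count covering = 1

Answer: 1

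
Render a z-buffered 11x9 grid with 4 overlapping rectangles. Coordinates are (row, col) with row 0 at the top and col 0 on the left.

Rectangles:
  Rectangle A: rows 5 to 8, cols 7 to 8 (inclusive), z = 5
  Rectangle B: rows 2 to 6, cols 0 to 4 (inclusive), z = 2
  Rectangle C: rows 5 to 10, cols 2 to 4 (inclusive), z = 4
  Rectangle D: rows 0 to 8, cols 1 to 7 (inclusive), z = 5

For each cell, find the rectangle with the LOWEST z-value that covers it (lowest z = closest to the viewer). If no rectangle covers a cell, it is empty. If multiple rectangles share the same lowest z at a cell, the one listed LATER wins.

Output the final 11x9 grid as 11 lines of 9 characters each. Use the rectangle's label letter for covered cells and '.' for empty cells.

.DDDDDDD.
.DDDDDDD.
BBBBBDDD.
BBBBBDDD.
BBBBBDDD.
BBBBBDDDA
BBBBBDDDA
.DCCCDDDA
.DCCCDDDA
..CCC....
..CCC....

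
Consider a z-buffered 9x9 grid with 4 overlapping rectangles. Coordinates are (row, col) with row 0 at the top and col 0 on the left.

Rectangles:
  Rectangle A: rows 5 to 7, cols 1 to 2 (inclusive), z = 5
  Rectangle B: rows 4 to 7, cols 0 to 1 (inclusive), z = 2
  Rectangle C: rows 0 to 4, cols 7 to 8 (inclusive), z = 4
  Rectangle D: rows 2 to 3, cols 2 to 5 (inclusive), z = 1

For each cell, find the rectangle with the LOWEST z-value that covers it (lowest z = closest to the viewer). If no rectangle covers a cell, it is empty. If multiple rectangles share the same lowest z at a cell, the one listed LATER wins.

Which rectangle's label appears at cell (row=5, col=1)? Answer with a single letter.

Check cell (5,1):
  A: rows 5-7 cols 1-2 z=5 -> covers; best now A (z=5)
  B: rows 4-7 cols 0-1 z=2 -> covers; best now B (z=2)
  C: rows 0-4 cols 7-8 -> outside (row miss)
  D: rows 2-3 cols 2-5 -> outside (row miss)
Winner: B at z=2

Answer: B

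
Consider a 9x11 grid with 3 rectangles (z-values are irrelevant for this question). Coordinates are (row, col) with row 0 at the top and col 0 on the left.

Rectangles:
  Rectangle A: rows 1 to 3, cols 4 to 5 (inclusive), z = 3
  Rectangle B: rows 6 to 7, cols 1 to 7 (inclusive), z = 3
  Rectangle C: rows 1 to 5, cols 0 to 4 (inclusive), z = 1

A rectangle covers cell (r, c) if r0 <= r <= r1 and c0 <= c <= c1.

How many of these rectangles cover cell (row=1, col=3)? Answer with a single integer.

Check cell (1,3):
  A: rows 1-3 cols 4-5 -> outside (col miss)
  B: rows 6-7 cols 1-7 -> outside (row miss)
  C: rows 1-5 cols 0-4 -> covers
Count covering = 1

Answer: 1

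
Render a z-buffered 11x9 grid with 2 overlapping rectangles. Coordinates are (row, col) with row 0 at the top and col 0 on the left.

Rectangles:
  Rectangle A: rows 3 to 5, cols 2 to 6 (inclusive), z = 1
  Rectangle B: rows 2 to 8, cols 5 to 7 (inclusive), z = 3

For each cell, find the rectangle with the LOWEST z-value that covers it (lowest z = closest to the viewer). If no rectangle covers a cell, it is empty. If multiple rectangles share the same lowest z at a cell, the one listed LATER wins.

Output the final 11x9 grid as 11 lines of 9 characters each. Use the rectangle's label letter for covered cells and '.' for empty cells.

.........
.........
.....BBB.
..AAAAAB.
..AAAAAB.
..AAAAAB.
.....BBB.
.....BBB.
.....BBB.
.........
.........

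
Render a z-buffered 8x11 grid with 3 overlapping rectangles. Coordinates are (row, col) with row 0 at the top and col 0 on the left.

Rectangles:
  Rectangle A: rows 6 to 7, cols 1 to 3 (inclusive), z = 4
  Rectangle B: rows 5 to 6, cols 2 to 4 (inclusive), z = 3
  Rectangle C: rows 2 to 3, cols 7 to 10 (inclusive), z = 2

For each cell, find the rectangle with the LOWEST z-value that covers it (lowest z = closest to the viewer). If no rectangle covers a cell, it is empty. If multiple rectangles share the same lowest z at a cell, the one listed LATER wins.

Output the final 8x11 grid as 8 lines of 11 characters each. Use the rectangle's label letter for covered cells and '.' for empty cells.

...........
...........
.......CCCC
.......CCCC
...........
..BBB......
.ABBB......
.AAA.......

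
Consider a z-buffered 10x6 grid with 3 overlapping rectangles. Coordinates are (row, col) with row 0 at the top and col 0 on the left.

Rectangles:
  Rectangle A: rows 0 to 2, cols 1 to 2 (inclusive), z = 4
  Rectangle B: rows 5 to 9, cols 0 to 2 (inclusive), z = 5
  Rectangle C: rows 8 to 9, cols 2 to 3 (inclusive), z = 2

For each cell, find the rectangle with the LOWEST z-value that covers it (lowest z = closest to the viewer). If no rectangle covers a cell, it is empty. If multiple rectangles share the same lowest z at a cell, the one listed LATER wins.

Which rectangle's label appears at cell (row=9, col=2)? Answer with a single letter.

Check cell (9,2):
  A: rows 0-2 cols 1-2 -> outside (row miss)
  B: rows 5-9 cols 0-2 z=5 -> covers; best now B (z=5)
  C: rows 8-9 cols 2-3 z=2 -> covers; best now C (z=2)
Winner: C at z=2

Answer: C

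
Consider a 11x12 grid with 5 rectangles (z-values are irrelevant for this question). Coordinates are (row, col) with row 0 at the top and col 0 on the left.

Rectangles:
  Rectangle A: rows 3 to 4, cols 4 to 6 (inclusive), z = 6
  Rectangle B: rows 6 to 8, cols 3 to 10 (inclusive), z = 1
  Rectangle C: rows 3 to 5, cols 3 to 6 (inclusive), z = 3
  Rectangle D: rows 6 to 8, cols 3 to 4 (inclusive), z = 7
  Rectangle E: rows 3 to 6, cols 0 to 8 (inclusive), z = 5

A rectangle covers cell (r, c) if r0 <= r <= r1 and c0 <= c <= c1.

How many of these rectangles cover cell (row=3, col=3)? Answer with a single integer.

Answer: 2

Derivation:
Check cell (3,3):
  A: rows 3-4 cols 4-6 -> outside (col miss)
  B: rows 6-8 cols 3-10 -> outside (row miss)
  C: rows 3-5 cols 3-6 -> covers
  D: rows 6-8 cols 3-4 -> outside (row miss)
  E: rows 3-6 cols 0-8 -> covers
Count covering = 2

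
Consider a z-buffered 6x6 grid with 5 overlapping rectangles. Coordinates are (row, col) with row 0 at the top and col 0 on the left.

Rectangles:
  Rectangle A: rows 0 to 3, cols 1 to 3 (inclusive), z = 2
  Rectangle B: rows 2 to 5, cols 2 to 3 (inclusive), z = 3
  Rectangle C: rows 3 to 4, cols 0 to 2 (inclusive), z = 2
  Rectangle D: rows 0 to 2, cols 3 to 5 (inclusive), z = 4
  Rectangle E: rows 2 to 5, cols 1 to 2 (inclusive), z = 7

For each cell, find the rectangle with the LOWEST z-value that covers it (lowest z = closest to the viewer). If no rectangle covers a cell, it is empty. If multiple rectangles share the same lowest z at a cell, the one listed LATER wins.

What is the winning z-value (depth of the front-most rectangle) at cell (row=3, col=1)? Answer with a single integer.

Answer: 2

Derivation:
Check cell (3,1):
  A: rows 0-3 cols 1-3 z=2 -> covers; best now A (z=2)
  B: rows 2-5 cols 2-3 -> outside (col miss)
  C: rows 3-4 cols 0-2 z=2 -> covers; best now C (z=2)
  D: rows 0-2 cols 3-5 -> outside (row miss)
  E: rows 2-5 cols 1-2 z=7 -> covers; best now C (z=2)
Winner: C at z=2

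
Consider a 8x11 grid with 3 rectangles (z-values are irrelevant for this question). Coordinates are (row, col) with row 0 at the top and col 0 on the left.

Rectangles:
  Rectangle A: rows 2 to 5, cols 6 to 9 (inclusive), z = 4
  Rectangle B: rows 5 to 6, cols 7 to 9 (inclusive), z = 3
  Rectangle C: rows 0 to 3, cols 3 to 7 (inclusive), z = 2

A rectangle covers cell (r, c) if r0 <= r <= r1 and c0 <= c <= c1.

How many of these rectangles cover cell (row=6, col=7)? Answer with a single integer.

Answer: 1

Derivation:
Check cell (6,7):
  A: rows 2-5 cols 6-9 -> outside (row miss)
  B: rows 5-6 cols 7-9 -> covers
  C: rows 0-3 cols 3-7 -> outside (row miss)
Count covering = 1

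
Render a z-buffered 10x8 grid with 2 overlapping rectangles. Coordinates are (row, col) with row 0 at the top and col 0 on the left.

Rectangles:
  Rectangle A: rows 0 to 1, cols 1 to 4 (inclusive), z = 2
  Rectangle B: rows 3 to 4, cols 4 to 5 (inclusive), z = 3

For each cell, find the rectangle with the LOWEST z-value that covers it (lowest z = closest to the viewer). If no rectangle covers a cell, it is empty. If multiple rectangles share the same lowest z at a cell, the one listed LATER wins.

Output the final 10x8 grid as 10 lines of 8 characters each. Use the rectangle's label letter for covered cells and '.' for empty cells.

.AAAA...
.AAAA...
........
....BB..
....BB..
........
........
........
........
........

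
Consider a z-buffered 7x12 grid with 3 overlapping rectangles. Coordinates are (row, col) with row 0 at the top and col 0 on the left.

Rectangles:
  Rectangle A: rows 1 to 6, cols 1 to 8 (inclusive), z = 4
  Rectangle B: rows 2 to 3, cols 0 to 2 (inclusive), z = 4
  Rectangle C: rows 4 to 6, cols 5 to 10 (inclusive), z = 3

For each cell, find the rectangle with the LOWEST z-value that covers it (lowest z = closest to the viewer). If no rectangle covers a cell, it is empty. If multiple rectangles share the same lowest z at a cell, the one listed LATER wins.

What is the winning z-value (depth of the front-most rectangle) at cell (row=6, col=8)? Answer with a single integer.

Answer: 3

Derivation:
Check cell (6,8):
  A: rows 1-6 cols 1-8 z=4 -> covers; best now A (z=4)
  B: rows 2-3 cols 0-2 -> outside (row miss)
  C: rows 4-6 cols 5-10 z=3 -> covers; best now C (z=3)
Winner: C at z=3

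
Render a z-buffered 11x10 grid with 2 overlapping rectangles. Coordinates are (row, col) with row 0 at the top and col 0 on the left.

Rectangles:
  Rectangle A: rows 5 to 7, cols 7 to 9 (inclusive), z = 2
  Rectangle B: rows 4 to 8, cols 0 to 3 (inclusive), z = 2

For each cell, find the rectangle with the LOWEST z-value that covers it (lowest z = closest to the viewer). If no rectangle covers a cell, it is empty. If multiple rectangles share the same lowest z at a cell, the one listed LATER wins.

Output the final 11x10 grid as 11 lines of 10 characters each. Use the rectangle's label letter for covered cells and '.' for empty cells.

..........
..........
..........
..........
BBBB......
BBBB...AAA
BBBB...AAA
BBBB...AAA
BBBB......
..........
..........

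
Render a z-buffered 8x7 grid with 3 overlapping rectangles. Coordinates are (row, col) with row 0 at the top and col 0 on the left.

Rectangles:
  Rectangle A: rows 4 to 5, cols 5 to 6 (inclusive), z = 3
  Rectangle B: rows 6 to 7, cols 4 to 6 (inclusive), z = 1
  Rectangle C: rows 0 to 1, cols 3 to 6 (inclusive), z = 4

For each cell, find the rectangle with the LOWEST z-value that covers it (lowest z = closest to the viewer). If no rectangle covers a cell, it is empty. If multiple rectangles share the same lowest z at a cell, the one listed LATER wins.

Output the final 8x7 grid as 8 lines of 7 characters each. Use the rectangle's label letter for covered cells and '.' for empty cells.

...CCCC
...CCCC
.......
.......
.....AA
.....AA
....BBB
....BBB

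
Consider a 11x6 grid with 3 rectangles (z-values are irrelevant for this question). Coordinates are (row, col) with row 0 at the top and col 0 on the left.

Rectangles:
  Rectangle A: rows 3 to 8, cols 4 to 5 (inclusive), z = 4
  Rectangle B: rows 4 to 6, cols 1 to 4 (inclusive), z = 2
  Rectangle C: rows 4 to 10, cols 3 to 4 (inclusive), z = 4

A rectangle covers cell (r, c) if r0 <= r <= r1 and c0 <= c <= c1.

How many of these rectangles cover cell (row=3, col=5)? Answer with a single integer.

Answer: 1

Derivation:
Check cell (3,5):
  A: rows 3-8 cols 4-5 -> covers
  B: rows 4-6 cols 1-4 -> outside (row miss)
  C: rows 4-10 cols 3-4 -> outside (row miss)
Count covering = 1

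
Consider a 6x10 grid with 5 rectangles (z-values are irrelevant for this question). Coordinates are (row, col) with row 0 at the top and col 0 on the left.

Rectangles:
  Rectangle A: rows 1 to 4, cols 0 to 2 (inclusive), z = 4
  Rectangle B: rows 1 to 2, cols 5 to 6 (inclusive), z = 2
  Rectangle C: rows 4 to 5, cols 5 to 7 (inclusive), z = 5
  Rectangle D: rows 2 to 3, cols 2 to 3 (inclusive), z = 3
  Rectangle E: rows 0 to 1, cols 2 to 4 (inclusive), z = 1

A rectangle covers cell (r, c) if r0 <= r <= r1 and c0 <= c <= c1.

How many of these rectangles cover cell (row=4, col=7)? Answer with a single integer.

Check cell (4,7):
  A: rows 1-4 cols 0-2 -> outside (col miss)
  B: rows 1-2 cols 5-6 -> outside (row miss)
  C: rows 4-5 cols 5-7 -> covers
  D: rows 2-3 cols 2-3 -> outside (row miss)
  E: rows 0-1 cols 2-4 -> outside (row miss)
Count covering = 1

Answer: 1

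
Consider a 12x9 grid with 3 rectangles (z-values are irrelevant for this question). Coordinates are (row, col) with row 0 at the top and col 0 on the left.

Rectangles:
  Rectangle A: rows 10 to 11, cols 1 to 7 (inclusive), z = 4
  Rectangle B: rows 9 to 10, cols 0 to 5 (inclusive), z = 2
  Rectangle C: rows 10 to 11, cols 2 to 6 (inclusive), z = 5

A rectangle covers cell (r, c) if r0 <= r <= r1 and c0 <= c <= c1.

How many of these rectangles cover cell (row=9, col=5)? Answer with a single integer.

Check cell (9,5):
  A: rows 10-11 cols 1-7 -> outside (row miss)
  B: rows 9-10 cols 0-5 -> covers
  C: rows 10-11 cols 2-6 -> outside (row miss)
Count covering = 1

Answer: 1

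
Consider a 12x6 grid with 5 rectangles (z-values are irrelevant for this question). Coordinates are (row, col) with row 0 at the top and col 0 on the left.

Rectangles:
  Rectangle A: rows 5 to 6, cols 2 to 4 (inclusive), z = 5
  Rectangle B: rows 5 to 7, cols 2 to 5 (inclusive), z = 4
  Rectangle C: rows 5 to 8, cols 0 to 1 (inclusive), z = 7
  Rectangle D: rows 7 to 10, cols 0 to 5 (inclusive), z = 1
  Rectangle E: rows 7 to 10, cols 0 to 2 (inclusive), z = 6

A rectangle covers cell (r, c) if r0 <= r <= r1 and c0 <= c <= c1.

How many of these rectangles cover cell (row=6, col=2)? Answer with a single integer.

Check cell (6,2):
  A: rows 5-6 cols 2-4 -> covers
  B: rows 5-7 cols 2-5 -> covers
  C: rows 5-8 cols 0-1 -> outside (col miss)
  D: rows 7-10 cols 0-5 -> outside (row miss)
  E: rows 7-10 cols 0-2 -> outside (row miss)
Count covering = 2

Answer: 2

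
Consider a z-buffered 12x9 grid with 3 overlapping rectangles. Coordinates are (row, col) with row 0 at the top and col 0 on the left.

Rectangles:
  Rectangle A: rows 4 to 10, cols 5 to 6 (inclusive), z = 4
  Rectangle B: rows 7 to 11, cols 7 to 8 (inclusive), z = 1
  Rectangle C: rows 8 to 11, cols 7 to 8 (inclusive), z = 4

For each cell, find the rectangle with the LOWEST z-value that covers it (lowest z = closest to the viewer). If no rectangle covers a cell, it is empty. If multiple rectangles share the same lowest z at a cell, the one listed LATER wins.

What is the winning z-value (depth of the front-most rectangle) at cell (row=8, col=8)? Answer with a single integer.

Answer: 1

Derivation:
Check cell (8,8):
  A: rows 4-10 cols 5-6 -> outside (col miss)
  B: rows 7-11 cols 7-8 z=1 -> covers; best now B (z=1)
  C: rows 8-11 cols 7-8 z=4 -> covers; best now B (z=1)
Winner: B at z=1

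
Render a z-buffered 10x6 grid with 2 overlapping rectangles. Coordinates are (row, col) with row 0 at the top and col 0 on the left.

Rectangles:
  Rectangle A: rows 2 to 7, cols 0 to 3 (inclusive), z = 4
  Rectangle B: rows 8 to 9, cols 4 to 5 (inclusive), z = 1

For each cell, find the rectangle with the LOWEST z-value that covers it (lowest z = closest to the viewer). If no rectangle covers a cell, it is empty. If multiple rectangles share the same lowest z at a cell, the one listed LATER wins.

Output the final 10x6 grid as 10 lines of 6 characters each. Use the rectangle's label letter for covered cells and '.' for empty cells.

......
......
AAAA..
AAAA..
AAAA..
AAAA..
AAAA..
AAAA..
....BB
....BB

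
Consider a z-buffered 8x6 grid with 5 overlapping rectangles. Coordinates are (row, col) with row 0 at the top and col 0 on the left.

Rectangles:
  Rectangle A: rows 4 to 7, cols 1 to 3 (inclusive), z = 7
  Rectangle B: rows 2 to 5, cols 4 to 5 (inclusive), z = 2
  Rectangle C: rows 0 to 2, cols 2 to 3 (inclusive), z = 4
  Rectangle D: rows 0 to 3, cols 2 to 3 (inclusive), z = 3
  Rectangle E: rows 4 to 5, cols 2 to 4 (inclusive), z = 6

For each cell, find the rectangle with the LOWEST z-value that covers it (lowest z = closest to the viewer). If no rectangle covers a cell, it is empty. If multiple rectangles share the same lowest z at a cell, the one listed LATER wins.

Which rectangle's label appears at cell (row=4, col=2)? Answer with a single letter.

Check cell (4,2):
  A: rows 4-7 cols 1-3 z=7 -> covers; best now A (z=7)
  B: rows 2-5 cols 4-5 -> outside (col miss)
  C: rows 0-2 cols 2-3 -> outside (row miss)
  D: rows 0-3 cols 2-3 -> outside (row miss)
  E: rows 4-5 cols 2-4 z=6 -> covers; best now E (z=6)
Winner: E at z=6

Answer: E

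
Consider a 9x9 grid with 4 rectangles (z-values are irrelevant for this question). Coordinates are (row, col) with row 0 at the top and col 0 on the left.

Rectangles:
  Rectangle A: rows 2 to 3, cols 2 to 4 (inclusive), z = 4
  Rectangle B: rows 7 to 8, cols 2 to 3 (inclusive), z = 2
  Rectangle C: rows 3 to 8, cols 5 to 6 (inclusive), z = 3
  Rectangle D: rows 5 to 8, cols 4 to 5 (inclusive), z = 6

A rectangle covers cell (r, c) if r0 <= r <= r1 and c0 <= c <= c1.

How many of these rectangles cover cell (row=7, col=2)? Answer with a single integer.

Check cell (7,2):
  A: rows 2-3 cols 2-4 -> outside (row miss)
  B: rows 7-8 cols 2-3 -> covers
  C: rows 3-8 cols 5-6 -> outside (col miss)
  D: rows 5-8 cols 4-5 -> outside (col miss)
Count covering = 1

Answer: 1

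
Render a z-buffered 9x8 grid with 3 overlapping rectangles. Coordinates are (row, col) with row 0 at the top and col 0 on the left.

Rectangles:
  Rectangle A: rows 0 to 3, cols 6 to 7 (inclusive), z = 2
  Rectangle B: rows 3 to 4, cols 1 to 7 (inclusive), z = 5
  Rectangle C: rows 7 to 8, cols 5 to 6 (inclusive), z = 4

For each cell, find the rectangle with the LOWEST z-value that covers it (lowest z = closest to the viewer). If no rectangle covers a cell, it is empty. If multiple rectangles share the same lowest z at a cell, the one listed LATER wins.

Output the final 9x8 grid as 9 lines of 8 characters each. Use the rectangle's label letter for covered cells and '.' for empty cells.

......AA
......AA
......AA
.BBBBBAA
.BBBBBBB
........
........
.....CC.
.....CC.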